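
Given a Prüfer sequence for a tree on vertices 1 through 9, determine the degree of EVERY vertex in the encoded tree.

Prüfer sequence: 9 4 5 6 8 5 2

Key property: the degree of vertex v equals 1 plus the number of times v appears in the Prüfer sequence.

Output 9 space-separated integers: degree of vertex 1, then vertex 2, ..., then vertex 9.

p_1 = 9: count[9] becomes 1
p_2 = 4: count[4] becomes 1
p_3 = 5: count[5] becomes 1
p_4 = 6: count[6] becomes 1
p_5 = 8: count[8] becomes 1
p_6 = 5: count[5] becomes 2
p_7 = 2: count[2] becomes 1
Degrees (1 + count): deg[1]=1+0=1, deg[2]=1+1=2, deg[3]=1+0=1, deg[4]=1+1=2, deg[5]=1+2=3, deg[6]=1+1=2, deg[7]=1+0=1, deg[8]=1+1=2, deg[9]=1+1=2

Answer: 1 2 1 2 3 2 1 2 2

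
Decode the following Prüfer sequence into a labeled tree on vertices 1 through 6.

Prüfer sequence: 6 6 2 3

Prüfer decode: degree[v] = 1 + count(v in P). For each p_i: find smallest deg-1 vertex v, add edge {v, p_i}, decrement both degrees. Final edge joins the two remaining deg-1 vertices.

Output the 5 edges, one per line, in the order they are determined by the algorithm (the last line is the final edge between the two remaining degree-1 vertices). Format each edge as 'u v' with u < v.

Answer: 1 6
4 6
2 5
2 3
3 6

Derivation:
Initial degrees: {1:1, 2:2, 3:2, 4:1, 5:1, 6:3}
Step 1: smallest deg-1 vertex = 1, p_1 = 6. Add edge {1,6}. Now deg[1]=0, deg[6]=2.
Step 2: smallest deg-1 vertex = 4, p_2 = 6. Add edge {4,6}. Now deg[4]=0, deg[6]=1.
Step 3: smallest deg-1 vertex = 5, p_3 = 2. Add edge {2,5}. Now deg[5]=0, deg[2]=1.
Step 4: smallest deg-1 vertex = 2, p_4 = 3. Add edge {2,3}. Now deg[2]=0, deg[3]=1.
Final: two remaining deg-1 vertices are 3, 6. Add edge {3,6}.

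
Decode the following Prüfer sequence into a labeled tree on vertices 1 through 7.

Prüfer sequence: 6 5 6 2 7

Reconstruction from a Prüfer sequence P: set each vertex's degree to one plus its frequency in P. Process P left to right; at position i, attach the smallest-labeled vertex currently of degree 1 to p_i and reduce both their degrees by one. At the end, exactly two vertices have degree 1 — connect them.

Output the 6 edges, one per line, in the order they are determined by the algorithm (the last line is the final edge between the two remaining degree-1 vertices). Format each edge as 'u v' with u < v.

Initial degrees: {1:1, 2:2, 3:1, 4:1, 5:2, 6:3, 7:2}
Step 1: smallest deg-1 vertex = 1, p_1 = 6. Add edge {1,6}. Now deg[1]=0, deg[6]=2.
Step 2: smallest deg-1 vertex = 3, p_2 = 5. Add edge {3,5}. Now deg[3]=0, deg[5]=1.
Step 3: smallest deg-1 vertex = 4, p_3 = 6. Add edge {4,6}. Now deg[4]=0, deg[6]=1.
Step 4: smallest deg-1 vertex = 5, p_4 = 2. Add edge {2,5}. Now deg[5]=0, deg[2]=1.
Step 5: smallest deg-1 vertex = 2, p_5 = 7. Add edge {2,7}. Now deg[2]=0, deg[7]=1.
Final: two remaining deg-1 vertices are 6, 7. Add edge {6,7}.

Answer: 1 6
3 5
4 6
2 5
2 7
6 7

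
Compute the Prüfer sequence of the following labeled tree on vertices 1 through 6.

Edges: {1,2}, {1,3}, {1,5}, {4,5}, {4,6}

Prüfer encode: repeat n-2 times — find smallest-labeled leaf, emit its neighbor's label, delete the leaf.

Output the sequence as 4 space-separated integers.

Step 1: leaves = {2,3,6}. Remove smallest leaf 2, emit neighbor 1.
Step 2: leaves = {3,6}. Remove smallest leaf 3, emit neighbor 1.
Step 3: leaves = {1,6}. Remove smallest leaf 1, emit neighbor 5.
Step 4: leaves = {5,6}. Remove smallest leaf 5, emit neighbor 4.
Done: 2 vertices remain (4, 6). Sequence = [1 1 5 4]

Answer: 1 1 5 4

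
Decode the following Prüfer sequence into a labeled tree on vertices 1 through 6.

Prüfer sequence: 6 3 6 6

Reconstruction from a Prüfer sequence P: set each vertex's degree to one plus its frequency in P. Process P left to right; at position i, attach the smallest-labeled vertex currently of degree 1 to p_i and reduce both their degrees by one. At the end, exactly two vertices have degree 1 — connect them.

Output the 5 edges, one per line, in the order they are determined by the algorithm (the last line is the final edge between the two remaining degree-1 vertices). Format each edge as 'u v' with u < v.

Answer: 1 6
2 3
3 6
4 6
5 6

Derivation:
Initial degrees: {1:1, 2:1, 3:2, 4:1, 5:1, 6:4}
Step 1: smallest deg-1 vertex = 1, p_1 = 6. Add edge {1,6}. Now deg[1]=0, deg[6]=3.
Step 2: smallest deg-1 vertex = 2, p_2 = 3. Add edge {2,3}. Now deg[2]=0, deg[3]=1.
Step 3: smallest deg-1 vertex = 3, p_3 = 6. Add edge {3,6}. Now deg[3]=0, deg[6]=2.
Step 4: smallest deg-1 vertex = 4, p_4 = 6. Add edge {4,6}. Now deg[4]=0, deg[6]=1.
Final: two remaining deg-1 vertices are 5, 6. Add edge {5,6}.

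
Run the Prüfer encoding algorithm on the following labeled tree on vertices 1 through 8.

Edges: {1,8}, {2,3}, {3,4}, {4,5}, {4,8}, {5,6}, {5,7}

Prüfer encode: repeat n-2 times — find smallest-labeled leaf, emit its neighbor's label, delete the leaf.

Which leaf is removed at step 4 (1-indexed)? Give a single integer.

Answer: 6

Derivation:
Step 1: current leaves = {1,2,6,7}. Remove leaf 1 (neighbor: 8).
Step 2: current leaves = {2,6,7,8}. Remove leaf 2 (neighbor: 3).
Step 3: current leaves = {3,6,7,8}. Remove leaf 3 (neighbor: 4).
Step 4: current leaves = {6,7,8}. Remove leaf 6 (neighbor: 5).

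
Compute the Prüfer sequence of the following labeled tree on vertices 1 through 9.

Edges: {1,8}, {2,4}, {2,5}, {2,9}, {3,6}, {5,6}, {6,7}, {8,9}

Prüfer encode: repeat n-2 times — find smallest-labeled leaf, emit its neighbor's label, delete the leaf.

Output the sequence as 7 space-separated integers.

Answer: 8 6 2 6 5 2 9

Derivation:
Step 1: leaves = {1,3,4,7}. Remove smallest leaf 1, emit neighbor 8.
Step 2: leaves = {3,4,7,8}. Remove smallest leaf 3, emit neighbor 6.
Step 3: leaves = {4,7,8}. Remove smallest leaf 4, emit neighbor 2.
Step 4: leaves = {7,8}. Remove smallest leaf 7, emit neighbor 6.
Step 5: leaves = {6,8}. Remove smallest leaf 6, emit neighbor 5.
Step 6: leaves = {5,8}. Remove smallest leaf 5, emit neighbor 2.
Step 7: leaves = {2,8}. Remove smallest leaf 2, emit neighbor 9.
Done: 2 vertices remain (8, 9). Sequence = [8 6 2 6 5 2 9]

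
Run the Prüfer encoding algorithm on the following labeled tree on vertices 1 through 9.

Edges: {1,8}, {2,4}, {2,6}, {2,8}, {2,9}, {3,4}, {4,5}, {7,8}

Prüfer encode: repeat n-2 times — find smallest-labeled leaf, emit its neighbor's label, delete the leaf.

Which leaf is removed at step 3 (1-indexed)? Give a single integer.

Answer: 5

Derivation:
Step 1: current leaves = {1,3,5,6,7,9}. Remove leaf 1 (neighbor: 8).
Step 2: current leaves = {3,5,6,7,9}. Remove leaf 3 (neighbor: 4).
Step 3: current leaves = {5,6,7,9}. Remove leaf 5 (neighbor: 4).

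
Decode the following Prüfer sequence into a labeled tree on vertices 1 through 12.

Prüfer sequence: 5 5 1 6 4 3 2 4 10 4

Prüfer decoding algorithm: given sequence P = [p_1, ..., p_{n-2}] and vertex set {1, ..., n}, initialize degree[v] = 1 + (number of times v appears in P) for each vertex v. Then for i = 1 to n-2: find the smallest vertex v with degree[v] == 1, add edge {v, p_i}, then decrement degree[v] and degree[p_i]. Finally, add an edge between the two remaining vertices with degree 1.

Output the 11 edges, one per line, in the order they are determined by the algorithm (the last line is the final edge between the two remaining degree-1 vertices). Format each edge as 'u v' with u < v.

Initial degrees: {1:2, 2:2, 3:2, 4:4, 5:3, 6:2, 7:1, 8:1, 9:1, 10:2, 11:1, 12:1}
Step 1: smallest deg-1 vertex = 7, p_1 = 5. Add edge {5,7}. Now deg[7]=0, deg[5]=2.
Step 2: smallest deg-1 vertex = 8, p_2 = 5. Add edge {5,8}. Now deg[8]=0, deg[5]=1.
Step 3: smallest deg-1 vertex = 5, p_3 = 1. Add edge {1,5}. Now deg[5]=0, deg[1]=1.
Step 4: smallest deg-1 vertex = 1, p_4 = 6. Add edge {1,6}. Now deg[1]=0, deg[6]=1.
Step 5: smallest deg-1 vertex = 6, p_5 = 4. Add edge {4,6}. Now deg[6]=0, deg[4]=3.
Step 6: smallest deg-1 vertex = 9, p_6 = 3. Add edge {3,9}. Now deg[9]=0, deg[3]=1.
Step 7: smallest deg-1 vertex = 3, p_7 = 2. Add edge {2,3}. Now deg[3]=0, deg[2]=1.
Step 8: smallest deg-1 vertex = 2, p_8 = 4. Add edge {2,4}. Now deg[2]=0, deg[4]=2.
Step 9: smallest deg-1 vertex = 11, p_9 = 10. Add edge {10,11}. Now deg[11]=0, deg[10]=1.
Step 10: smallest deg-1 vertex = 10, p_10 = 4. Add edge {4,10}. Now deg[10]=0, deg[4]=1.
Final: two remaining deg-1 vertices are 4, 12. Add edge {4,12}.

Answer: 5 7
5 8
1 5
1 6
4 6
3 9
2 3
2 4
10 11
4 10
4 12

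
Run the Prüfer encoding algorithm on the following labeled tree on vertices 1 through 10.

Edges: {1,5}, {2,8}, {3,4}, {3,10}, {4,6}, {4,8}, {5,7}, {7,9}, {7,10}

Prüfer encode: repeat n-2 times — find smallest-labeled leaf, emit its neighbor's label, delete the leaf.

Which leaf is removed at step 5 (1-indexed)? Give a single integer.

Answer: 8

Derivation:
Step 1: current leaves = {1,2,6,9}. Remove leaf 1 (neighbor: 5).
Step 2: current leaves = {2,5,6,9}. Remove leaf 2 (neighbor: 8).
Step 3: current leaves = {5,6,8,9}. Remove leaf 5 (neighbor: 7).
Step 4: current leaves = {6,8,9}. Remove leaf 6 (neighbor: 4).
Step 5: current leaves = {8,9}. Remove leaf 8 (neighbor: 4).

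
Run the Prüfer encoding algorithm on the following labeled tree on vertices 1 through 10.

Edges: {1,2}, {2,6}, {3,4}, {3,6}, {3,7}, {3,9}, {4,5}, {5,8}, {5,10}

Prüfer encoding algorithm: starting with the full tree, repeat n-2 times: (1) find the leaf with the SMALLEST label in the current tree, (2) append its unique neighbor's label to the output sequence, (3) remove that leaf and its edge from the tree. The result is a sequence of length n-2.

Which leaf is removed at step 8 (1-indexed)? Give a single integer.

Step 1: current leaves = {1,7,8,9,10}. Remove leaf 1 (neighbor: 2).
Step 2: current leaves = {2,7,8,9,10}. Remove leaf 2 (neighbor: 6).
Step 3: current leaves = {6,7,8,9,10}. Remove leaf 6 (neighbor: 3).
Step 4: current leaves = {7,8,9,10}. Remove leaf 7 (neighbor: 3).
Step 5: current leaves = {8,9,10}. Remove leaf 8 (neighbor: 5).
Step 6: current leaves = {9,10}. Remove leaf 9 (neighbor: 3).
Step 7: current leaves = {3,10}. Remove leaf 3 (neighbor: 4).
Step 8: current leaves = {4,10}. Remove leaf 4 (neighbor: 5).

Answer: 4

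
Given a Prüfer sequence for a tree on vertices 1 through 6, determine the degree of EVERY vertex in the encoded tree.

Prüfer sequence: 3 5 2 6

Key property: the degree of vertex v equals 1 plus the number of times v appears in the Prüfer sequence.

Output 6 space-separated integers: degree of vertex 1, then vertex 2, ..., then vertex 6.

Answer: 1 2 2 1 2 2

Derivation:
p_1 = 3: count[3] becomes 1
p_2 = 5: count[5] becomes 1
p_3 = 2: count[2] becomes 1
p_4 = 6: count[6] becomes 1
Degrees (1 + count): deg[1]=1+0=1, deg[2]=1+1=2, deg[3]=1+1=2, deg[4]=1+0=1, deg[5]=1+1=2, deg[6]=1+1=2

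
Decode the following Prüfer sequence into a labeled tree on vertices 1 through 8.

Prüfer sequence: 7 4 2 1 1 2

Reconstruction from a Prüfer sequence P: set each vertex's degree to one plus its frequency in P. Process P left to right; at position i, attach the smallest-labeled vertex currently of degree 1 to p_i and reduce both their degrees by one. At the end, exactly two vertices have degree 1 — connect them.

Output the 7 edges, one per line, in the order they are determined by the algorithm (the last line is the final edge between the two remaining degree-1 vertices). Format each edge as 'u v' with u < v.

Initial degrees: {1:3, 2:3, 3:1, 4:2, 5:1, 6:1, 7:2, 8:1}
Step 1: smallest deg-1 vertex = 3, p_1 = 7. Add edge {3,7}. Now deg[3]=0, deg[7]=1.
Step 2: smallest deg-1 vertex = 5, p_2 = 4. Add edge {4,5}. Now deg[5]=0, deg[4]=1.
Step 3: smallest deg-1 vertex = 4, p_3 = 2. Add edge {2,4}. Now deg[4]=0, deg[2]=2.
Step 4: smallest deg-1 vertex = 6, p_4 = 1. Add edge {1,6}. Now deg[6]=0, deg[1]=2.
Step 5: smallest deg-1 vertex = 7, p_5 = 1. Add edge {1,7}. Now deg[7]=0, deg[1]=1.
Step 6: smallest deg-1 vertex = 1, p_6 = 2. Add edge {1,2}. Now deg[1]=0, deg[2]=1.
Final: two remaining deg-1 vertices are 2, 8. Add edge {2,8}.

Answer: 3 7
4 5
2 4
1 6
1 7
1 2
2 8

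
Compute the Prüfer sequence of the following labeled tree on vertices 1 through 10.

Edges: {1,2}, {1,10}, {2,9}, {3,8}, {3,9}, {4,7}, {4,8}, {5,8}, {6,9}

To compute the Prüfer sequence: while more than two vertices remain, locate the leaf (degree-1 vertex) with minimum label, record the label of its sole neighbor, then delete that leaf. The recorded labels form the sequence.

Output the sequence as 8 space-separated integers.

Answer: 8 9 4 8 3 9 2 1

Derivation:
Step 1: leaves = {5,6,7,10}. Remove smallest leaf 5, emit neighbor 8.
Step 2: leaves = {6,7,10}. Remove smallest leaf 6, emit neighbor 9.
Step 3: leaves = {7,10}. Remove smallest leaf 7, emit neighbor 4.
Step 4: leaves = {4,10}. Remove smallest leaf 4, emit neighbor 8.
Step 5: leaves = {8,10}. Remove smallest leaf 8, emit neighbor 3.
Step 6: leaves = {3,10}. Remove smallest leaf 3, emit neighbor 9.
Step 7: leaves = {9,10}. Remove smallest leaf 9, emit neighbor 2.
Step 8: leaves = {2,10}. Remove smallest leaf 2, emit neighbor 1.
Done: 2 vertices remain (1, 10). Sequence = [8 9 4 8 3 9 2 1]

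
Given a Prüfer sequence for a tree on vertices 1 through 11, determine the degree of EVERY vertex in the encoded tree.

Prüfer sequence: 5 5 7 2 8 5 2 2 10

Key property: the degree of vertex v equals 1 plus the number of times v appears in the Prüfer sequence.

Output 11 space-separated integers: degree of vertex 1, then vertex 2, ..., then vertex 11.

p_1 = 5: count[5] becomes 1
p_2 = 5: count[5] becomes 2
p_3 = 7: count[7] becomes 1
p_4 = 2: count[2] becomes 1
p_5 = 8: count[8] becomes 1
p_6 = 5: count[5] becomes 3
p_7 = 2: count[2] becomes 2
p_8 = 2: count[2] becomes 3
p_9 = 10: count[10] becomes 1
Degrees (1 + count): deg[1]=1+0=1, deg[2]=1+3=4, deg[3]=1+0=1, deg[4]=1+0=1, deg[5]=1+3=4, deg[6]=1+0=1, deg[7]=1+1=2, deg[8]=1+1=2, deg[9]=1+0=1, deg[10]=1+1=2, deg[11]=1+0=1

Answer: 1 4 1 1 4 1 2 2 1 2 1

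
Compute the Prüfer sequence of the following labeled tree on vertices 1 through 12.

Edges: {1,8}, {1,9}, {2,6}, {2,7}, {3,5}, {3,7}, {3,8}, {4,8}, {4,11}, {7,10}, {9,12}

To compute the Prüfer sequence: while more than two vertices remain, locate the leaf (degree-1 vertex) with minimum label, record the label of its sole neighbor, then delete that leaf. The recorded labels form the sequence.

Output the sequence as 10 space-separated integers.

Step 1: leaves = {5,6,10,11,12}. Remove smallest leaf 5, emit neighbor 3.
Step 2: leaves = {6,10,11,12}. Remove smallest leaf 6, emit neighbor 2.
Step 3: leaves = {2,10,11,12}. Remove smallest leaf 2, emit neighbor 7.
Step 4: leaves = {10,11,12}. Remove smallest leaf 10, emit neighbor 7.
Step 5: leaves = {7,11,12}. Remove smallest leaf 7, emit neighbor 3.
Step 6: leaves = {3,11,12}. Remove smallest leaf 3, emit neighbor 8.
Step 7: leaves = {11,12}. Remove smallest leaf 11, emit neighbor 4.
Step 8: leaves = {4,12}. Remove smallest leaf 4, emit neighbor 8.
Step 9: leaves = {8,12}. Remove smallest leaf 8, emit neighbor 1.
Step 10: leaves = {1,12}. Remove smallest leaf 1, emit neighbor 9.
Done: 2 vertices remain (9, 12). Sequence = [3 2 7 7 3 8 4 8 1 9]

Answer: 3 2 7 7 3 8 4 8 1 9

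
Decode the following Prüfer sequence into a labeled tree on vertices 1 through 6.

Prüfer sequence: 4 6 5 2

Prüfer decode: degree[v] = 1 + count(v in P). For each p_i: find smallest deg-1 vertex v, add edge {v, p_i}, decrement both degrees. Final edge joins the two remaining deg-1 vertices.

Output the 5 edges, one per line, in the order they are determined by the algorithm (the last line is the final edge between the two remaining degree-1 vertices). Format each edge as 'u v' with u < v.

Answer: 1 4
3 6
4 5
2 5
2 6

Derivation:
Initial degrees: {1:1, 2:2, 3:1, 4:2, 5:2, 6:2}
Step 1: smallest deg-1 vertex = 1, p_1 = 4. Add edge {1,4}. Now deg[1]=0, deg[4]=1.
Step 2: smallest deg-1 vertex = 3, p_2 = 6. Add edge {3,6}. Now deg[3]=0, deg[6]=1.
Step 3: smallest deg-1 vertex = 4, p_3 = 5. Add edge {4,5}. Now deg[4]=0, deg[5]=1.
Step 4: smallest deg-1 vertex = 5, p_4 = 2. Add edge {2,5}. Now deg[5]=0, deg[2]=1.
Final: two remaining deg-1 vertices are 2, 6. Add edge {2,6}.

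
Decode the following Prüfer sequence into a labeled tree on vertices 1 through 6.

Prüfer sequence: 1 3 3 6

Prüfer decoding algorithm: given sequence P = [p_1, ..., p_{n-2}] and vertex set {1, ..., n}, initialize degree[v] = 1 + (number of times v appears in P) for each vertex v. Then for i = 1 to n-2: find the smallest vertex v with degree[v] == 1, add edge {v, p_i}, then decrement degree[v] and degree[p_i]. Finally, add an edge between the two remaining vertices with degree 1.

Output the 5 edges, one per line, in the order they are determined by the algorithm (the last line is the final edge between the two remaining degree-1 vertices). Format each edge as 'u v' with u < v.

Answer: 1 2
1 3
3 4
3 6
5 6

Derivation:
Initial degrees: {1:2, 2:1, 3:3, 4:1, 5:1, 6:2}
Step 1: smallest deg-1 vertex = 2, p_1 = 1. Add edge {1,2}. Now deg[2]=0, deg[1]=1.
Step 2: smallest deg-1 vertex = 1, p_2 = 3. Add edge {1,3}. Now deg[1]=0, deg[3]=2.
Step 3: smallest deg-1 vertex = 4, p_3 = 3. Add edge {3,4}. Now deg[4]=0, deg[3]=1.
Step 4: smallest deg-1 vertex = 3, p_4 = 6. Add edge {3,6}. Now deg[3]=0, deg[6]=1.
Final: two remaining deg-1 vertices are 5, 6. Add edge {5,6}.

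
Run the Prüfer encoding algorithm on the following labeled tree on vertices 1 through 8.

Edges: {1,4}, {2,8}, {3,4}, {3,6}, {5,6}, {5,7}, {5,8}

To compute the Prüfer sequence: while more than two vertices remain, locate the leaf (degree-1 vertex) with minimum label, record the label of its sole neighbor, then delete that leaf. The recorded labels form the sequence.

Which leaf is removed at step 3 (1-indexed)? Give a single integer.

Answer: 4

Derivation:
Step 1: current leaves = {1,2,7}. Remove leaf 1 (neighbor: 4).
Step 2: current leaves = {2,4,7}. Remove leaf 2 (neighbor: 8).
Step 3: current leaves = {4,7,8}. Remove leaf 4 (neighbor: 3).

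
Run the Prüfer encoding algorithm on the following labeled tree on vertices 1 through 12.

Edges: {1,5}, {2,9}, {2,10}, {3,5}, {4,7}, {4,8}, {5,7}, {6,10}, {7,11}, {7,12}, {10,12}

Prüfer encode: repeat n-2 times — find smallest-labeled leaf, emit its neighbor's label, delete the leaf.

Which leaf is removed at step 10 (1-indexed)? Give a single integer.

Answer: 11

Derivation:
Step 1: current leaves = {1,3,6,8,9,11}. Remove leaf 1 (neighbor: 5).
Step 2: current leaves = {3,6,8,9,11}. Remove leaf 3 (neighbor: 5).
Step 3: current leaves = {5,6,8,9,11}. Remove leaf 5 (neighbor: 7).
Step 4: current leaves = {6,8,9,11}. Remove leaf 6 (neighbor: 10).
Step 5: current leaves = {8,9,11}. Remove leaf 8 (neighbor: 4).
Step 6: current leaves = {4,9,11}. Remove leaf 4 (neighbor: 7).
Step 7: current leaves = {9,11}. Remove leaf 9 (neighbor: 2).
Step 8: current leaves = {2,11}. Remove leaf 2 (neighbor: 10).
Step 9: current leaves = {10,11}. Remove leaf 10 (neighbor: 12).
Step 10: current leaves = {11,12}. Remove leaf 11 (neighbor: 7).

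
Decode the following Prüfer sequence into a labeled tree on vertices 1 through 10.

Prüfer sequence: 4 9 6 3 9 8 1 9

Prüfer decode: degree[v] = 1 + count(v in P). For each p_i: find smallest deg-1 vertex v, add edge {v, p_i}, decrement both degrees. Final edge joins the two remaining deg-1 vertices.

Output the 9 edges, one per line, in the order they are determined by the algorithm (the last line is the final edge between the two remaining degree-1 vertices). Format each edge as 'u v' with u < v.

Initial degrees: {1:2, 2:1, 3:2, 4:2, 5:1, 6:2, 7:1, 8:2, 9:4, 10:1}
Step 1: smallest deg-1 vertex = 2, p_1 = 4. Add edge {2,4}. Now deg[2]=0, deg[4]=1.
Step 2: smallest deg-1 vertex = 4, p_2 = 9. Add edge {4,9}. Now deg[4]=0, deg[9]=3.
Step 3: smallest deg-1 vertex = 5, p_3 = 6. Add edge {5,6}. Now deg[5]=0, deg[6]=1.
Step 4: smallest deg-1 vertex = 6, p_4 = 3. Add edge {3,6}. Now deg[6]=0, deg[3]=1.
Step 5: smallest deg-1 vertex = 3, p_5 = 9. Add edge {3,9}. Now deg[3]=0, deg[9]=2.
Step 6: smallest deg-1 vertex = 7, p_6 = 8. Add edge {7,8}. Now deg[7]=0, deg[8]=1.
Step 7: smallest deg-1 vertex = 8, p_7 = 1. Add edge {1,8}. Now deg[8]=0, deg[1]=1.
Step 8: smallest deg-1 vertex = 1, p_8 = 9. Add edge {1,9}. Now deg[1]=0, deg[9]=1.
Final: two remaining deg-1 vertices are 9, 10. Add edge {9,10}.

Answer: 2 4
4 9
5 6
3 6
3 9
7 8
1 8
1 9
9 10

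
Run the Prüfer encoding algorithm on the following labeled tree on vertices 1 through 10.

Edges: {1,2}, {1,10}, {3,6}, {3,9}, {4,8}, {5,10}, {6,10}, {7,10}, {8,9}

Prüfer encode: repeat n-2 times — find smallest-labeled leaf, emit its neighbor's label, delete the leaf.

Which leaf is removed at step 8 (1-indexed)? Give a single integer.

Answer: 3

Derivation:
Step 1: current leaves = {2,4,5,7}. Remove leaf 2 (neighbor: 1).
Step 2: current leaves = {1,4,5,7}. Remove leaf 1 (neighbor: 10).
Step 3: current leaves = {4,5,7}. Remove leaf 4 (neighbor: 8).
Step 4: current leaves = {5,7,8}. Remove leaf 5 (neighbor: 10).
Step 5: current leaves = {7,8}. Remove leaf 7 (neighbor: 10).
Step 6: current leaves = {8,10}. Remove leaf 8 (neighbor: 9).
Step 7: current leaves = {9,10}. Remove leaf 9 (neighbor: 3).
Step 8: current leaves = {3,10}. Remove leaf 3 (neighbor: 6).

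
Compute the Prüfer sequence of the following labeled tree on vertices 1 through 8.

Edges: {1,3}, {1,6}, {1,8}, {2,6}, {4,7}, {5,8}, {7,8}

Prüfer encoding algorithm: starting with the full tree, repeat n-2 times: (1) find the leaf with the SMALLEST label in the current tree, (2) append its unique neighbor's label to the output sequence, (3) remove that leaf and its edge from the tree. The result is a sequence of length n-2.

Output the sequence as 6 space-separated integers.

Step 1: leaves = {2,3,4,5}. Remove smallest leaf 2, emit neighbor 6.
Step 2: leaves = {3,4,5,6}. Remove smallest leaf 3, emit neighbor 1.
Step 3: leaves = {4,5,6}. Remove smallest leaf 4, emit neighbor 7.
Step 4: leaves = {5,6,7}. Remove smallest leaf 5, emit neighbor 8.
Step 5: leaves = {6,7}. Remove smallest leaf 6, emit neighbor 1.
Step 6: leaves = {1,7}. Remove smallest leaf 1, emit neighbor 8.
Done: 2 vertices remain (7, 8). Sequence = [6 1 7 8 1 8]

Answer: 6 1 7 8 1 8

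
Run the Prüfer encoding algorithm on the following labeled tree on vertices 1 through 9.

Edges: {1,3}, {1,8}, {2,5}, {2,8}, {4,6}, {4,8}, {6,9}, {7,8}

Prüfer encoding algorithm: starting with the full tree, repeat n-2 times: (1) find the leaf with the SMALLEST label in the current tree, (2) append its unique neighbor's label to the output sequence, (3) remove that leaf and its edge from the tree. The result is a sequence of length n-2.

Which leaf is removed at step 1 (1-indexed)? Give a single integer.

Step 1: current leaves = {3,5,7,9}. Remove leaf 3 (neighbor: 1).

Answer: 3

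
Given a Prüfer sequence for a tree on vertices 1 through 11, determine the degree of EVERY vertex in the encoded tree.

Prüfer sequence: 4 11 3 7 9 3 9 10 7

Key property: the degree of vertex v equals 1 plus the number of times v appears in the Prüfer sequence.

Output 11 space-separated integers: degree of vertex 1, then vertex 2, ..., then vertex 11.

Answer: 1 1 3 2 1 1 3 1 3 2 2

Derivation:
p_1 = 4: count[4] becomes 1
p_2 = 11: count[11] becomes 1
p_3 = 3: count[3] becomes 1
p_4 = 7: count[7] becomes 1
p_5 = 9: count[9] becomes 1
p_6 = 3: count[3] becomes 2
p_7 = 9: count[9] becomes 2
p_8 = 10: count[10] becomes 1
p_9 = 7: count[7] becomes 2
Degrees (1 + count): deg[1]=1+0=1, deg[2]=1+0=1, deg[3]=1+2=3, deg[4]=1+1=2, deg[5]=1+0=1, deg[6]=1+0=1, deg[7]=1+2=3, deg[8]=1+0=1, deg[9]=1+2=3, deg[10]=1+1=2, deg[11]=1+1=2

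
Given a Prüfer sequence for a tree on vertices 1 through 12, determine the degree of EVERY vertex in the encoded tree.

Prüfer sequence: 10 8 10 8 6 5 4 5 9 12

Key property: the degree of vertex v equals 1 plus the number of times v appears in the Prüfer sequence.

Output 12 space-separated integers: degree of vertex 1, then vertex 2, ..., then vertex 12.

Answer: 1 1 1 2 3 2 1 3 2 3 1 2

Derivation:
p_1 = 10: count[10] becomes 1
p_2 = 8: count[8] becomes 1
p_3 = 10: count[10] becomes 2
p_4 = 8: count[8] becomes 2
p_5 = 6: count[6] becomes 1
p_6 = 5: count[5] becomes 1
p_7 = 4: count[4] becomes 1
p_8 = 5: count[5] becomes 2
p_9 = 9: count[9] becomes 1
p_10 = 12: count[12] becomes 1
Degrees (1 + count): deg[1]=1+0=1, deg[2]=1+0=1, deg[3]=1+0=1, deg[4]=1+1=2, deg[5]=1+2=3, deg[6]=1+1=2, deg[7]=1+0=1, deg[8]=1+2=3, deg[9]=1+1=2, deg[10]=1+2=3, deg[11]=1+0=1, deg[12]=1+1=2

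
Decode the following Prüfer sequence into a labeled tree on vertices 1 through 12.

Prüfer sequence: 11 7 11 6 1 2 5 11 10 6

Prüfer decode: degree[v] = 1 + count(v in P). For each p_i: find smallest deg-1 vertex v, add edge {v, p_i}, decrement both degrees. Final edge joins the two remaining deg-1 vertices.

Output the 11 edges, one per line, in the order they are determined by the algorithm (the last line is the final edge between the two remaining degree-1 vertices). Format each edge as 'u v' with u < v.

Initial degrees: {1:2, 2:2, 3:1, 4:1, 5:2, 6:3, 7:2, 8:1, 9:1, 10:2, 11:4, 12:1}
Step 1: smallest deg-1 vertex = 3, p_1 = 11. Add edge {3,11}. Now deg[3]=0, deg[11]=3.
Step 2: smallest deg-1 vertex = 4, p_2 = 7. Add edge {4,7}. Now deg[4]=0, deg[7]=1.
Step 3: smallest deg-1 vertex = 7, p_3 = 11. Add edge {7,11}. Now deg[7]=0, deg[11]=2.
Step 4: smallest deg-1 vertex = 8, p_4 = 6. Add edge {6,8}. Now deg[8]=0, deg[6]=2.
Step 5: smallest deg-1 vertex = 9, p_5 = 1. Add edge {1,9}. Now deg[9]=0, deg[1]=1.
Step 6: smallest deg-1 vertex = 1, p_6 = 2. Add edge {1,2}. Now deg[1]=0, deg[2]=1.
Step 7: smallest deg-1 vertex = 2, p_7 = 5. Add edge {2,5}. Now deg[2]=0, deg[5]=1.
Step 8: smallest deg-1 vertex = 5, p_8 = 11. Add edge {5,11}. Now deg[5]=0, deg[11]=1.
Step 9: smallest deg-1 vertex = 11, p_9 = 10. Add edge {10,11}. Now deg[11]=0, deg[10]=1.
Step 10: smallest deg-1 vertex = 10, p_10 = 6. Add edge {6,10}. Now deg[10]=0, deg[6]=1.
Final: two remaining deg-1 vertices are 6, 12. Add edge {6,12}.

Answer: 3 11
4 7
7 11
6 8
1 9
1 2
2 5
5 11
10 11
6 10
6 12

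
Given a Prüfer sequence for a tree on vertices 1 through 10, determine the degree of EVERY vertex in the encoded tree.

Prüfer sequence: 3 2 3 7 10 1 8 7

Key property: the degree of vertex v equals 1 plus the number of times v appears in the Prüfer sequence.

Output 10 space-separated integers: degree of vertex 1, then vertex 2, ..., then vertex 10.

Answer: 2 2 3 1 1 1 3 2 1 2

Derivation:
p_1 = 3: count[3] becomes 1
p_2 = 2: count[2] becomes 1
p_3 = 3: count[3] becomes 2
p_4 = 7: count[7] becomes 1
p_5 = 10: count[10] becomes 1
p_6 = 1: count[1] becomes 1
p_7 = 8: count[8] becomes 1
p_8 = 7: count[7] becomes 2
Degrees (1 + count): deg[1]=1+1=2, deg[2]=1+1=2, deg[3]=1+2=3, deg[4]=1+0=1, deg[5]=1+0=1, deg[6]=1+0=1, deg[7]=1+2=3, deg[8]=1+1=2, deg[9]=1+0=1, deg[10]=1+1=2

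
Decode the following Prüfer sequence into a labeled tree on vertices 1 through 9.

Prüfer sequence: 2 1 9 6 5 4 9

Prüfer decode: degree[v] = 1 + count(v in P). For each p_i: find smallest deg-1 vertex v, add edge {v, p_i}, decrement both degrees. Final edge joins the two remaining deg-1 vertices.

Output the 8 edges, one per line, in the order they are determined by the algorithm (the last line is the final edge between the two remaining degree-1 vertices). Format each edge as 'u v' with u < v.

Answer: 2 3
1 2
1 9
6 7
5 6
4 5
4 9
8 9

Derivation:
Initial degrees: {1:2, 2:2, 3:1, 4:2, 5:2, 6:2, 7:1, 8:1, 9:3}
Step 1: smallest deg-1 vertex = 3, p_1 = 2. Add edge {2,3}. Now deg[3]=0, deg[2]=1.
Step 2: smallest deg-1 vertex = 2, p_2 = 1. Add edge {1,2}. Now deg[2]=0, deg[1]=1.
Step 3: smallest deg-1 vertex = 1, p_3 = 9. Add edge {1,9}. Now deg[1]=0, deg[9]=2.
Step 4: smallest deg-1 vertex = 7, p_4 = 6. Add edge {6,7}. Now deg[7]=0, deg[6]=1.
Step 5: smallest deg-1 vertex = 6, p_5 = 5. Add edge {5,6}. Now deg[6]=0, deg[5]=1.
Step 6: smallest deg-1 vertex = 5, p_6 = 4. Add edge {4,5}. Now deg[5]=0, deg[4]=1.
Step 7: smallest deg-1 vertex = 4, p_7 = 9. Add edge {4,9}. Now deg[4]=0, deg[9]=1.
Final: two remaining deg-1 vertices are 8, 9. Add edge {8,9}.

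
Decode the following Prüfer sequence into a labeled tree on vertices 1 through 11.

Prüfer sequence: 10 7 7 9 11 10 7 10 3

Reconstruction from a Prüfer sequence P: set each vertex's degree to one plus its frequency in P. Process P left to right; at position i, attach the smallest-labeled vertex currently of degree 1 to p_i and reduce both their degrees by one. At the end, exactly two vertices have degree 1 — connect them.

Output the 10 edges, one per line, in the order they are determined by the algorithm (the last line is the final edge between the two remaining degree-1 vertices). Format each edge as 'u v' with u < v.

Answer: 1 10
2 7
4 7
5 9
6 11
8 10
7 9
7 10
3 10
3 11

Derivation:
Initial degrees: {1:1, 2:1, 3:2, 4:1, 5:1, 6:1, 7:4, 8:1, 9:2, 10:4, 11:2}
Step 1: smallest deg-1 vertex = 1, p_1 = 10. Add edge {1,10}. Now deg[1]=0, deg[10]=3.
Step 2: smallest deg-1 vertex = 2, p_2 = 7. Add edge {2,7}. Now deg[2]=0, deg[7]=3.
Step 3: smallest deg-1 vertex = 4, p_3 = 7. Add edge {4,7}. Now deg[4]=0, deg[7]=2.
Step 4: smallest deg-1 vertex = 5, p_4 = 9. Add edge {5,9}. Now deg[5]=0, deg[9]=1.
Step 5: smallest deg-1 vertex = 6, p_5 = 11. Add edge {6,11}. Now deg[6]=0, deg[11]=1.
Step 6: smallest deg-1 vertex = 8, p_6 = 10. Add edge {8,10}. Now deg[8]=0, deg[10]=2.
Step 7: smallest deg-1 vertex = 9, p_7 = 7. Add edge {7,9}. Now deg[9]=0, deg[7]=1.
Step 8: smallest deg-1 vertex = 7, p_8 = 10. Add edge {7,10}. Now deg[7]=0, deg[10]=1.
Step 9: smallest deg-1 vertex = 10, p_9 = 3. Add edge {3,10}. Now deg[10]=0, deg[3]=1.
Final: two remaining deg-1 vertices are 3, 11. Add edge {3,11}.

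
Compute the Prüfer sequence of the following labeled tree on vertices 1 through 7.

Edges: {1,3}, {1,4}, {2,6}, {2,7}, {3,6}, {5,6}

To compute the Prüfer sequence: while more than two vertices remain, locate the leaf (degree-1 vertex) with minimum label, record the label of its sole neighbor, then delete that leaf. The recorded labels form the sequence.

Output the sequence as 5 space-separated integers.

Step 1: leaves = {4,5,7}. Remove smallest leaf 4, emit neighbor 1.
Step 2: leaves = {1,5,7}. Remove smallest leaf 1, emit neighbor 3.
Step 3: leaves = {3,5,7}. Remove smallest leaf 3, emit neighbor 6.
Step 4: leaves = {5,7}. Remove smallest leaf 5, emit neighbor 6.
Step 5: leaves = {6,7}. Remove smallest leaf 6, emit neighbor 2.
Done: 2 vertices remain (2, 7). Sequence = [1 3 6 6 2]

Answer: 1 3 6 6 2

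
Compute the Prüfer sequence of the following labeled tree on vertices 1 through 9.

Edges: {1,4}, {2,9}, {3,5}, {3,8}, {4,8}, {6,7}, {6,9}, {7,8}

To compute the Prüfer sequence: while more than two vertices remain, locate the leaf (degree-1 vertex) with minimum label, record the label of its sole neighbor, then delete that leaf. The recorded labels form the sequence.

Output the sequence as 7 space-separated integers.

Step 1: leaves = {1,2,5}. Remove smallest leaf 1, emit neighbor 4.
Step 2: leaves = {2,4,5}. Remove smallest leaf 2, emit neighbor 9.
Step 3: leaves = {4,5,9}. Remove smallest leaf 4, emit neighbor 8.
Step 4: leaves = {5,9}. Remove smallest leaf 5, emit neighbor 3.
Step 5: leaves = {3,9}. Remove smallest leaf 3, emit neighbor 8.
Step 6: leaves = {8,9}. Remove smallest leaf 8, emit neighbor 7.
Step 7: leaves = {7,9}. Remove smallest leaf 7, emit neighbor 6.
Done: 2 vertices remain (6, 9). Sequence = [4 9 8 3 8 7 6]

Answer: 4 9 8 3 8 7 6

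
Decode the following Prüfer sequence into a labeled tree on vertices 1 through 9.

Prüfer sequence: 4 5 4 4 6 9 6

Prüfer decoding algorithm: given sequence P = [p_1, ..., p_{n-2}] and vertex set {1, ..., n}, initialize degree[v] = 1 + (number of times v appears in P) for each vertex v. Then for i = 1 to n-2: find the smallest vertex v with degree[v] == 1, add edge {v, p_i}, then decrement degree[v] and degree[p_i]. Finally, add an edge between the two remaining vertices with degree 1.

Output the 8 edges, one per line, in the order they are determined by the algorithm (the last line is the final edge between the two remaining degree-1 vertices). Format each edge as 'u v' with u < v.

Answer: 1 4
2 5
3 4
4 5
4 6
7 9
6 8
6 9

Derivation:
Initial degrees: {1:1, 2:1, 3:1, 4:4, 5:2, 6:3, 7:1, 8:1, 9:2}
Step 1: smallest deg-1 vertex = 1, p_1 = 4. Add edge {1,4}. Now deg[1]=0, deg[4]=3.
Step 2: smallest deg-1 vertex = 2, p_2 = 5. Add edge {2,5}. Now deg[2]=0, deg[5]=1.
Step 3: smallest deg-1 vertex = 3, p_3 = 4. Add edge {3,4}. Now deg[3]=0, deg[4]=2.
Step 4: smallest deg-1 vertex = 5, p_4 = 4. Add edge {4,5}. Now deg[5]=0, deg[4]=1.
Step 5: smallest deg-1 vertex = 4, p_5 = 6. Add edge {4,6}. Now deg[4]=0, deg[6]=2.
Step 6: smallest deg-1 vertex = 7, p_6 = 9. Add edge {7,9}. Now deg[7]=0, deg[9]=1.
Step 7: smallest deg-1 vertex = 8, p_7 = 6. Add edge {6,8}. Now deg[8]=0, deg[6]=1.
Final: two remaining deg-1 vertices are 6, 9. Add edge {6,9}.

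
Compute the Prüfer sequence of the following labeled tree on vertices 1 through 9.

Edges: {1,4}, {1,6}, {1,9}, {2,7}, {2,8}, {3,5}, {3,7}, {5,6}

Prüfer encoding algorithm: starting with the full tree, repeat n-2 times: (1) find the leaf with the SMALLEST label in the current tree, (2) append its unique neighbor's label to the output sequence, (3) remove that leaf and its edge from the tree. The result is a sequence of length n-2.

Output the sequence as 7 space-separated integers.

Step 1: leaves = {4,8,9}. Remove smallest leaf 4, emit neighbor 1.
Step 2: leaves = {8,9}. Remove smallest leaf 8, emit neighbor 2.
Step 3: leaves = {2,9}. Remove smallest leaf 2, emit neighbor 7.
Step 4: leaves = {7,9}. Remove smallest leaf 7, emit neighbor 3.
Step 5: leaves = {3,9}. Remove smallest leaf 3, emit neighbor 5.
Step 6: leaves = {5,9}. Remove smallest leaf 5, emit neighbor 6.
Step 7: leaves = {6,9}. Remove smallest leaf 6, emit neighbor 1.
Done: 2 vertices remain (1, 9). Sequence = [1 2 7 3 5 6 1]

Answer: 1 2 7 3 5 6 1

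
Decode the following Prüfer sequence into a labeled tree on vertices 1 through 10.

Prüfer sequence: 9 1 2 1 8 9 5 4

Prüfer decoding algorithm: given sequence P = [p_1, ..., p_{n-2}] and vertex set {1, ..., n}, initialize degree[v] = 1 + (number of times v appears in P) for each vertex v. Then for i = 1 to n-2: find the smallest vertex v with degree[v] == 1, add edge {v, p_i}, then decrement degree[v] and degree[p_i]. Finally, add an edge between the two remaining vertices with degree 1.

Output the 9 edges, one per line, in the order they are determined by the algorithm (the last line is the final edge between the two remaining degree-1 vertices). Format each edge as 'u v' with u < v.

Initial degrees: {1:3, 2:2, 3:1, 4:2, 5:2, 6:1, 7:1, 8:2, 9:3, 10:1}
Step 1: smallest deg-1 vertex = 3, p_1 = 9. Add edge {3,9}. Now deg[3]=0, deg[9]=2.
Step 2: smallest deg-1 vertex = 6, p_2 = 1. Add edge {1,6}. Now deg[6]=0, deg[1]=2.
Step 3: smallest deg-1 vertex = 7, p_3 = 2. Add edge {2,7}. Now deg[7]=0, deg[2]=1.
Step 4: smallest deg-1 vertex = 2, p_4 = 1. Add edge {1,2}. Now deg[2]=0, deg[1]=1.
Step 5: smallest deg-1 vertex = 1, p_5 = 8. Add edge {1,8}. Now deg[1]=0, deg[8]=1.
Step 6: smallest deg-1 vertex = 8, p_6 = 9. Add edge {8,9}. Now deg[8]=0, deg[9]=1.
Step 7: smallest deg-1 vertex = 9, p_7 = 5. Add edge {5,9}. Now deg[9]=0, deg[5]=1.
Step 8: smallest deg-1 vertex = 5, p_8 = 4. Add edge {4,5}. Now deg[5]=0, deg[4]=1.
Final: two remaining deg-1 vertices are 4, 10. Add edge {4,10}.

Answer: 3 9
1 6
2 7
1 2
1 8
8 9
5 9
4 5
4 10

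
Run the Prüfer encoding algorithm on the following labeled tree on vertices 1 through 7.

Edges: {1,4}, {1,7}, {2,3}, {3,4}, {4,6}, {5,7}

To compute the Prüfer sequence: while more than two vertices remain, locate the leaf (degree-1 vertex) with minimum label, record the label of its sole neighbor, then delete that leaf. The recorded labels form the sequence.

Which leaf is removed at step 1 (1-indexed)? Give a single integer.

Answer: 2

Derivation:
Step 1: current leaves = {2,5,6}. Remove leaf 2 (neighbor: 3).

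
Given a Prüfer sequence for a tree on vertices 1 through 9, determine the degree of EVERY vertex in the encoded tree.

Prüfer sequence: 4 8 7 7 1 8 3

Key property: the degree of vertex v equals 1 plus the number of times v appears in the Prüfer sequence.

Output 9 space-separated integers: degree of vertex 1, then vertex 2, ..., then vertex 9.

p_1 = 4: count[4] becomes 1
p_2 = 8: count[8] becomes 1
p_3 = 7: count[7] becomes 1
p_4 = 7: count[7] becomes 2
p_5 = 1: count[1] becomes 1
p_6 = 8: count[8] becomes 2
p_7 = 3: count[3] becomes 1
Degrees (1 + count): deg[1]=1+1=2, deg[2]=1+0=1, deg[3]=1+1=2, deg[4]=1+1=2, deg[5]=1+0=1, deg[6]=1+0=1, deg[7]=1+2=3, deg[8]=1+2=3, deg[9]=1+0=1

Answer: 2 1 2 2 1 1 3 3 1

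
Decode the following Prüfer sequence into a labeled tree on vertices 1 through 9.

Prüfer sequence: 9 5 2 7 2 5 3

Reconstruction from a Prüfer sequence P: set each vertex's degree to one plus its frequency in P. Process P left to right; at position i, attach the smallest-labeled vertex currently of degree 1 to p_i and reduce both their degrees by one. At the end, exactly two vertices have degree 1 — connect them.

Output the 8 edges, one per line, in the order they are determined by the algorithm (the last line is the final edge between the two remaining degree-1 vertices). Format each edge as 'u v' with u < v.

Initial degrees: {1:1, 2:3, 3:2, 4:1, 5:3, 6:1, 7:2, 8:1, 9:2}
Step 1: smallest deg-1 vertex = 1, p_1 = 9. Add edge {1,9}. Now deg[1]=0, deg[9]=1.
Step 2: smallest deg-1 vertex = 4, p_2 = 5. Add edge {4,5}. Now deg[4]=0, deg[5]=2.
Step 3: smallest deg-1 vertex = 6, p_3 = 2. Add edge {2,6}. Now deg[6]=0, deg[2]=2.
Step 4: smallest deg-1 vertex = 8, p_4 = 7. Add edge {7,8}. Now deg[8]=0, deg[7]=1.
Step 5: smallest deg-1 vertex = 7, p_5 = 2. Add edge {2,7}. Now deg[7]=0, deg[2]=1.
Step 6: smallest deg-1 vertex = 2, p_6 = 5. Add edge {2,5}. Now deg[2]=0, deg[5]=1.
Step 7: smallest deg-1 vertex = 5, p_7 = 3. Add edge {3,5}. Now deg[5]=0, deg[3]=1.
Final: two remaining deg-1 vertices are 3, 9. Add edge {3,9}.

Answer: 1 9
4 5
2 6
7 8
2 7
2 5
3 5
3 9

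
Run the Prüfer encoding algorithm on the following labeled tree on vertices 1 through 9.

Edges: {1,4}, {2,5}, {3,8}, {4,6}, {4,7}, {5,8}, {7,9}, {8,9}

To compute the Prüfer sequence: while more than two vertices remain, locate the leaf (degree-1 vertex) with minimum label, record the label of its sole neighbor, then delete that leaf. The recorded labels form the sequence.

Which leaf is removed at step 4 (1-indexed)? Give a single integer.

Answer: 5

Derivation:
Step 1: current leaves = {1,2,3,6}. Remove leaf 1 (neighbor: 4).
Step 2: current leaves = {2,3,6}. Remove leaf 2 (neighbor: 5).
Step 3: current leaves = {3,5,6}. Remove leaf 3 (neighbor: 8).
Step 4: current leaves = {5,6}. Remove leaf 5 (neighbor: 8).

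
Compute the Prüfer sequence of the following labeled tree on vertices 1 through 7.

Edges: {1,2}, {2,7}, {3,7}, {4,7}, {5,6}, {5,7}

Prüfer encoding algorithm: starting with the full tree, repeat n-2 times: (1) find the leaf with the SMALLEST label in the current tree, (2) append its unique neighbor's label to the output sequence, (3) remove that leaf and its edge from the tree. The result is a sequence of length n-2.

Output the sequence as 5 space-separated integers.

Answer: 2 7 7 7 5

Derivation:
Step 1: leaves = {1,3,4,6}. Remove smallest leaf 1, emit neighbor 2.
Step 2: leaves = {2,3,4,6}. Remove smallest leaf 2, emit neighbor 7.
Step 3: leaves = {3,4,6}. Remove smallest leaf 3, emit neighbor 7.
Step 4: leaves = {4,6}. Remove smallest leaf 4, emit neighbor 7.
Step 5: leaves = {6,7}. Remove smallest leaf 6, emit neighbor 5.
Done: 2 vertices remain (5, 7). Sequence = [2 7 7 7 5]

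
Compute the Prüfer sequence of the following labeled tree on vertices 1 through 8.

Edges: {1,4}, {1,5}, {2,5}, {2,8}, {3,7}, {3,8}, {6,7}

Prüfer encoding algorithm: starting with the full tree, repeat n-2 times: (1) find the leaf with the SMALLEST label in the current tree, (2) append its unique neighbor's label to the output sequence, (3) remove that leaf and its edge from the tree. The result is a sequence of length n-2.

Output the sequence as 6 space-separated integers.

Step 1: leaves = {4,6}. Remove smallest leaf 4, emit neighbor 1.
Step 2: leaves = {1,6}. Remove smallest leaf 1, emit neighbor 5.
Step 3: leaves = {5,6}. Remove smallest leaf 5, emit neighbor 2.
Step 4: leaves = {2,6}. Remove smallest leaf 2, emit neighbor 8.
Step 5: leaves = {6,8}. Remove smallest leaf 6, emit neighbor 7.
Step 6: leaves = {7,8}. Remove smallest leaf 7, emit neighbor 3.
Done: 2 vertices remain (3, 8). Sequence = [1 5 2 8 7 3]

Answer: 1 5 2 8 7 3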